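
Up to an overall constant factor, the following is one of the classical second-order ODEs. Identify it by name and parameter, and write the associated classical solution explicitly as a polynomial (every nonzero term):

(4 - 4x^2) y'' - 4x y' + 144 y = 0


All three coefficients share the factor 4; dividing through by 4 gives  (1 - x^2) y'' - x y' + 36 y = 0.
This matches the Chebyshev equation (1 - x^2) y'' - x y' + n^2 y = 0 (note the -x y' term, not -2x y') with n^2 = 36, so n = 6; the polynomial solution is T_6(x).
With y = sum_k a_k x^k, matching x^k gives (k+2)(k+1) a_{k+2} = (k^2 - n^2) a_k = (k - 6)(k + 6) a_k. The right side vanishes at k = 6, so the series with the parity of 6 terminates at degree 6.
Standard normalization: leading coefficient of T_n is 2^(n-1), so a_6 = 2^5 = 32. Work downward with a_k = (k+1)(k+2) a_{k+2} / ((k - 6)(k + 6)):
  a_4 = (5)(6)(32) / ((4 - 6)(4 + 6)) = 960/(-20) = -48
  a_2 = (3)(4)(-48) / ((2 - 6)(2 + 6)) = -576/(-32) = 18
  a_0 = (1)(2)(18) / ((0 - 6)(0 + 6)) = 36/(-36) = -1
Hence T_6(x) = 32 x^6 - 48 x^4 + 18 x^2 - 1.

T_6(x); series = 32 x^6 - 48 x^4 + 18 x^2 - 1


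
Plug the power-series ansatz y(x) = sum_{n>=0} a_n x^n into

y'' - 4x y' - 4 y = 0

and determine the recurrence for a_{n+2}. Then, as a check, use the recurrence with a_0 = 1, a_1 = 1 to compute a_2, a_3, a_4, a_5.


Substitute y = sum_n a_n x^n.
y''(x) has coefficient (n+2)(n+1) a_{n+2} at x^n;
-4 x y'(x) has coefficient -4 n a_n at x^n (shift);
-4 y(x) has coefficient -4 a_n at x^n.
Matching x^n: (n+2)(n+1) a_{n+2} + (-4n - 4) a_n = 0.
Thus a_{n+2} = (4n + 4) / ((n+1)(n+2)) * a_n.

Check with a_0 = 1, a_1 = 1 (apply the recurrence for n = 0, 1, 2, 3): a_0 = 1, a_1 = 1, a_2 = 2, a_3 = 4/3, a_4 = 2, a_5 = 16/15.

a_(n+2) = (4n + 4) / ((n+1)(n+2)) * a_n; check: a_0 = 1, a_1 = 1, a_2 = 2, a_3 = 4/3, a_4 = 2, a_5 = 16/15


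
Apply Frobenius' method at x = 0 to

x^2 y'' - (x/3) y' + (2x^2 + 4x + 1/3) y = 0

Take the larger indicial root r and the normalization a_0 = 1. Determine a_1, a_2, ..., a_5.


Write in Frobenius form y'' + (p(x)/x) y' + (q(x)/x^2) y = 0:
  p(x) = -1/3,  q(x) = 2x^2 + 4x + 1/3.
Indicial equation: r(r-1) + (-1/3) r + (1/3) = 0 -> roots r_1 = 1, r_2 = 1/3.
Take r = r_1 = 1. Let y(x) = x^r sum_{n>=0} a_n x^n with a_0 = 1.
Substitute y = x^r sum a_n x^n and match x^{r+n}. The recurrence is
  D(n) a_n + 4 a_{n-1} + 2 a_{n-2} = 0,  where D(n) = (r+n)(r+n-1) + (-1/3)(r+n) + (1/3).
  a_n = [-4 a_{n-1} - 2 a_{n-2}] / D(n).
Since the indicial polynomial factors as (r - r_1)(r - r_2), D(n) = (r_1 + n - r_1)(r_1 + n - r_2) = n(n + 2/3).
Evaluating step by step (a_0 = 1):
  n = 1: D(1) = 1(1 + 2/3) = 5/3; numerator = -4(1) = -4; a_1 = (-4)/(5/3) = -12/5
  n = 2: D(2) = 2(2 + 2/3) = 16/3; numerator = -4(-12/5) - 2(1) = 38/5; a_2 = (38/5)/(16/3) = 57/40
  n = 3: D(3) = 3(3 + 2/3) = 11; numerator = -4(57/40) - 2(-12/5) = -9/10; a_3 = (-9/10)/(11) = -9/110
  n = 4: D(4) = 4(4 + 2/3) = 56/3; numerator = -4(-9/110) - 2(57/40) = -111/44; a_4 = (-111/44)/(56/3) = -333/2464
  n = 5: D(5) = 5(5 + 2/3) = 85/3; numerator = -4(-333/2464) - 2(-9/110) = 2169/3080; a_5 = (2169/3080)/(85/3) = 6507/261800

r = 1; a_0 = 1; a_1 = -12/5; a_2 = 57/40; a_3 = -9/110; a_4 = -333/2464; a_5 = 6507/261800


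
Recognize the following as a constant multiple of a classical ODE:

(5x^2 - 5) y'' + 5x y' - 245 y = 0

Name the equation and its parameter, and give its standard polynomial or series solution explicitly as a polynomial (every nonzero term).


All three coefficients share the factor -5; dividing through by -5 gives  (1 - x^2) y'' - x y' + 49 y = 0.
This matches the Chebyshev equation (1 - x^2) y'' - x y' + n^2 y = 0 (note the -x y' term, not -2x y') with n^2 = 49, so n = 7; the polynomial solution is T_7(x).
With y = sum_k a_k x^k, matching x^k gives (k+2)(k+1) a_{k+2} = (k^2 - n^2) a_k = (k - 7)(k + 7) a_k. The right side vanishes at k = 7, so the series with the parity of 7 terminates at degree 7.
Standard normalization: leading coefficient of T_n is 2^(n-1), so a_7 = 2^6 = 64. Work downward with a_k = (k+1)(k+2) a_{k+2} / ((k - 7)(k + 7)):
  a_5 = (6)(7)(64) / ((5 - 7)(5 + 7)) = 2688/(-24) = -112
  a_3 = (4)(5)(-112) / ((3 - 7)(3 + 7)) = -2240/(-40) = 56
  a_1 = (2)(3)(56) / ((1 - 7)(1 + 7)) = 336/(-48) = -7
Hence T_7(x) = 64 x^7 - 112 x^5 + 56 x^3 - 7 x.

T_7(x); series = 64 x^7 - 112 x^5 + 56 x^3 - 7 x


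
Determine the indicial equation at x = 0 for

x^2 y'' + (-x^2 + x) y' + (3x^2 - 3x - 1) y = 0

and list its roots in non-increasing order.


Divide by x^2 to reach normal form y'' + P_1(x) y' + P_2(x) y = 0 with P_1(x) = -1 + 1/x and P_2(x) = 3 - 3/x - 1/x^2.
x = 0 is a singular point because the y'-coefficient -1 + 1/x has a pole at x = 0 and the y-coefficient 3 - 3/x - 1/x^2 has a pole at x = 0.
It is a regular singular point because x P_1(x) = p(x) = 1 - x and x^2 P_2(x) = q(x) = 3x^2 - 3x - 1 are polynomials, hence analytic at x = 0.
p(0) = 1,  q(0) = -1.
Indicial equation: r(r-1) + p(0) r + q(0) = 0, i.e. r^2 + (p(0) - 1) r + q(0) = 0, i.e. r^2 - 1 = 0.
Discriminant: (0)^2 - 4(-1) = 4, so r = (0 ± 2)/2.
Solving: r_1 = 1, r_2 = -1.

indicial: r^2 - 1 = 0; roots r_1 = 1, r_2 = -1


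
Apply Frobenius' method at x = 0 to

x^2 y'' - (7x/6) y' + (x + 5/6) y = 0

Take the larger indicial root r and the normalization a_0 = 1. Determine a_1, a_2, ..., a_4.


Write in Frobenius form y'' + (p(x)/x) y' + (q(x)/x^2) y = 0:
  p(x) = -7/6,  q(x) = x + 5/6.
Indicial equation: r(r-1) + (-7/6) r + (5/6) = 0 -> roots r_1 = 5/3, r_2 = 1/2.
Take r = r_1 = 5/3. Let y(x) = x^r sum_{n>=0} a_n x^n with a_0 = 1.
Substitute y = x^r sum a_n x^n and match x^{r+n}. The recurrence is
  D(n) a_n + 1 a_{n-1} = 0,  where D(n) = (r+n)(r+n-1) + (-7/6)(r+n) + (5/6).
  a_n = -1 / D(n) * a_{n-1}.
Since the indicial polynomial factors as (r - r_1)(r - r_2), D(n) = (r_1 + n - r_1)(r_1 + n - r_2) = n(n + 7/6).
Evaluating step by step (a_0 = 1):
  n = 1: D(1) = 1(1 + 7/6) = 13/6; numerator = -1(1) = -1; a_1 = (-1)/(13/6) = -6/13
  n = 2: D(2) = 2(2 + 7/6) = 19/3; numerator = -1(-6/13) = 6/13; a_2 = (6/13)/(19/3) = 18/247
  n = 3: D(3) = 3(3 + 7/6) = 25/2; numerator = -1(18/247) = -18/247; a_3 = (-18/247)/(25/2) = -36/6175
  n = 4: D(4) = 4(4 + 7/6) = 62/3; numerator = -1(-36/6175) = 36/6175; a_4 = (36/6175)/(62/3) = 54/191425

r = 5/3; a_0 = 1; a_1 = -6/13; a_2 = 18/247; a_3 = -36/6175; a_4 = 54/191425


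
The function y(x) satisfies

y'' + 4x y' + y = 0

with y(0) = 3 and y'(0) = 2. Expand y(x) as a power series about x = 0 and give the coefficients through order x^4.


Ansatz: y(x) = sum_{n>=0} a_n x^n, so y'(x) = sum_{n>=1} n a_n x^(n-1) and y''(x) = sum_{n>=2} n(n-1) a_n x^(n-2).
Substitute into P(x) y'' + Q(x) y' + R(x) y = 0 with P(x) = 1, Q(x) = 4x, R(x) = 1, and match powers of x.
Initial conditions: a_0 = 3, a_1 = 2.
Setting the coefficient of each power of x to zero and solving order by order (substituting the coefficients already found):
  x^0: 2 a_2 + a_0 = 0  ->  2 a_2 = -a_0 = -3  ->  a_2 = -3/2
  x^1: 6 a_3 + 5 a_1 = 0  ->  6 a_3 = -5 a_1 = -10  ->  a_3 = -5/3
  x^2: 12 a_4 + 9 a_2 = 0  ->  12 a_4 = -9 a_2 = 27/2  ->  a_4 = 9/8
Truncated series: y(x) = 3 + 2 x - (3/2) x^2 - (5/3) x^3 + (9/8) x^4 + O(x^5).

a_0 = 3; a_1 = 2; a_2 = -3/2; a_3 = -5/3; a_4 = 9/8


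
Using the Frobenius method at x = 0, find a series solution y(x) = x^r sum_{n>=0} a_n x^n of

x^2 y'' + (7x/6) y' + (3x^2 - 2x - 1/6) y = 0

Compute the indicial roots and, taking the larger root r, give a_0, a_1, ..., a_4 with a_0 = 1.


Write in Frobenius form y'' + (p(x)/x) y' + (q(x)/x^2) y = 0:
  p(x) = 7/6,  q(x) = 3x^2 - 2x - 1/6.
Indicial equation: r(r-1) + (7/6) r + (-1/6) = 0 -> roots r_1 = 1/3, r_2 = -1/2.
Take r = r_1 = 1/3. Let y(x) = x^r sum_{n>=0} a_n x^n with a_0 = 1.
Substitute y = x^r sum a_n x^n and match x^{r+n}. The recurrence is
  D(n) a_n - 2 a_{n-1} + 3 a_{n-2} = 0,  where D(n) = (r+n)(r+n-1) + (7/6)(r+n) + (-1/6).
  a_n = [2 a_{n-1} - 3 a_{n-2}] / D(n).
Since the indicial polynomial factors as (r - r_1)(r - r_2), D(n) = (r_1 + n - r_1)(r_1 + n - r_2) = n(n + 5/6).
Evaluating step by step (a_0 = 1):
  n = 1: D(1) = 1(1 + 5/6) = 11/6; numerator = 2(1) = 2; a_1 = (2)/(11/6) = 12/11
  n = 2: D(2) = 2(2 + 5/6) = 17/3; numerator = 2(12/11) - 3(1) = -9/11; a_2 = (-9/11)/(17/3) = -27/187
  n = 3: D(3) = 3(3 + 5/6) = 23/2; numerator = 2(-27/187) - 3(12/11) = -666/187; a_3 = (-666/187)/(23/2) = -1332/4301
  n = 4: D(4) = 4(4 + 5/6) = 58/3; numerator = 2(-1332/4301) - 3(-27/187) = -801/4301; a_4 = (-801/4301)/(58/3) = -2403/249458

r = 1/3; a_0 = 1; a_1 = 12/11; a_2 = -27/187; a_3 = -1332/4301; a_4 = -2403/249458


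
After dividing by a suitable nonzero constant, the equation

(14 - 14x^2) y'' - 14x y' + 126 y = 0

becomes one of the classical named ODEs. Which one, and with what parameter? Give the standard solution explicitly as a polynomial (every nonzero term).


All three coefficients share the factor 14; dividing through by 14 gives  (1 - x^2) y'' - x y' + 9 y = 0.
This matches the Chebyshev equation (1 - x^2) y'' - x y' + n^2 y = 0 (note the -x y' term, not -2x y') with n^2 = 9, so n = 3; the polynomial solution is T_3(x).
With y = sum_k a_k x^k, matching x^k gives (k+2)(k+1) a_{k+2} = (k^2 - n^2) a_k = (k - 3)(k + 3) a_k. The right side vanishes at k = 3, so the series with the parity of 3 terminates at degree 3.
Standard normalization: leading coefficient of T_n is 2^(n-1), so a_3 = 2^2 = 4. Work downward with a_k = (k+1)(k+2) a_{k+2} / ((k - 3)(k + 3)):
  a_1 = (2)(3)(4) / ((1 - 3)(1 + 3)) = 24/(-8) = -3
Hence T_3(x) = 4 x^3 - 3 x.

T_3(x); series = 4 x^3 - 3 x


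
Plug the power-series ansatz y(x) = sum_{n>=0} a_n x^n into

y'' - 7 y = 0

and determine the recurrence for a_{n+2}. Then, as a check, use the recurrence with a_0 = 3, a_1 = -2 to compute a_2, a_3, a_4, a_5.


Substitute y = sum_n a_n x^n into y'' + (const) y = 0.
y''(x) = sum_{n>=0} (n+2)(n+1) a_{n+2} x^n.
The ODE becomes sum_n [(n+2)(n+1) a_{n+2} - 7 a_n] x^n = 0.
Setting each coefficient to zero gives the recurrence:
  (n+2)(n+1) a_{n+2} - 7 a_n = 0,
  a_{n+2} = 7 / ((n+1)(n+2)) a_n.

Check with a_0 = 3, a_1 = -2 (apply the recurrence for n = 0, 1, 2, 3): a_0 = 3, a_1 = -2, a_2 = 21/2, a_3 = -7/3, a_4 = 49/8, a_5 = -49/60.

a_{n+2} = 7/((n+1)(n+2)) * a_n; check: a_0 = 3, a_1 = -2, a_2 = 21/2, a_3 = -7/3, a_4 = 49/8, a_5 = -49/60


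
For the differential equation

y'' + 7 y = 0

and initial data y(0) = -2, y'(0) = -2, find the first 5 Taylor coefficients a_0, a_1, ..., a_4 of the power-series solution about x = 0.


Ansatz: y(x) = sum_{n>=0} a_n x^n, so y'(x) = sum_{n>=1} n a_n x^(n-1) and y''(x) = sum_{n>=2} n(n-1) a_n x^(n-2).
Substitute into P(x) y'' + Q(x) y' + R(x) y = 0 with P(x) = 1, Q(x) = 0, R(x) = 7, and match powers of x.
Initial conditions: a_0 = -2, a_1 = -2.
Setting the coefficient of each power of x to zero and solving order by order (substituting the coefficients already found):
  x^0: 2 a_2 + 7 a_0 = 0  ->  2 a_2 = -7 a_0 = 14  ->  a_2 = 7
  x^1: 6 a_3 + 7 a_1 = 0  ->  6 a_3 = -7 a_1 = 14  ->  a_3 = 7/3
  x^2: 12 a_4 + 7 a_2 = 0  ->  12 a_4 = -7 a_2 = -49  ->  a_4 = -49/12
Truncated series: y(x) = -2 - 2 x + 7 x^2 + (7/3) x^3 - (49/12) x^4 + O(x^5).

a_0 = -2; a_1 = -2; a_2 = 7; a_3 = 7/3; a_4 = -49/12


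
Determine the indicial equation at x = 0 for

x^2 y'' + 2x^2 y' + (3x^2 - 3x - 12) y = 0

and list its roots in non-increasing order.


Divide by x^2 to reach normal form y'' + P_1(x) y' + P_2(x) y = 0 with P_1(x) = 2 and P_2(x) = 3 - 3/x - 12/x^2.
x = 0 is a singular point because the y-coefficient 3 - 3/x - 12/x^2 has a pole at x = 0.
It is a regular singular point because x P_1(x) = p(x) = 2x and x^2 P_2(x) = q(x) = 3x^2 - 3x - 12 are polynomials, hence analytic at x = 0.
p(0) = 0,  q(0) = -12.
Indicial equation: r(r-1) + p(0) r + q(0) = 0, i.e. r^2 + (p(0) - 1) r + q(0) = 0, i.e. r^2 - 1 r - 12 = 0.
Discriminant: (-1)^2 - 4(-12) = 49, so r = (1 ± 7)/2.
Solving: r_1 = 4, r_2 = -3.

indicial: r^2 - 1 r - 12 = 0; roots r_1 = 4, r_2 = -3


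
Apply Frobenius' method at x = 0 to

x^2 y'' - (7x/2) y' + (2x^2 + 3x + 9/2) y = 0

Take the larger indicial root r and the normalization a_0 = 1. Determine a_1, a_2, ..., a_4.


Write in Frobenius form y'' + (p(x)/x) y' + (q(x)/x^2) y = 0:
  p(x) = -7/2,  q(x) = 2x^2 + 3x + 9/2.
Indicial equation: r(r-1) + (-7/2) r + (9/2) = 0 -> roots r_1 = 3, r_2 = 3/2.
Take r = r_1 = 3. Let y(x) = x^r sum_{n>=0} a_n x^n with a_0 = 1.
Substitute y = x^r sum a_n x^n and match x^{r+n}. The recurrence is
  D(n) a_n + 3 a_{n-1} + 2 a_{n-2} = 0,  where D(n) = (r+n)(r+n-1) + (-7/2)(r+n) + (9/2).
  a_n = [-3 a_{n-1} - 2 a_{n-2}] / D(n).
Since the indicial polynomial factors as (r - r_1)(r - r_2), D(n) = (r_1 + n - r_1)(r_1 + n - r_2) = n(n + 3/2).
Evaluating step by step (a_0 = 1):
  n = 1: D(1) = 1(1 + 3/2) = 5/2; numerator = -3(1) = -3; a_1 = (-3)/(5/2) = -6/5
  n = 2: D(2) = 2(2 + 3/2) = 7; numerator = -3(-6/5) - 2(1) = 8/5; a_2 = (8/5)/(7) = 8/35
  n = 3: D(3) = 3(3 + 3/2) = 27/2; numerator = -3(8/35) - 2(-6/5) = 12/7; a_3 = (12/7)/(27/2) = 8/63
  n = 4: D(4) = 4(4 + 3/2) = 22; numerator = -3(8/63) - 2(8/35) = -88/105; a_4 = (-88/105)/(22) = -4/105

r = 3; a_0 = 1; a_1 = -6/5; a_2 = 8/35; a_3 = 8/63; a_4 = -4/105


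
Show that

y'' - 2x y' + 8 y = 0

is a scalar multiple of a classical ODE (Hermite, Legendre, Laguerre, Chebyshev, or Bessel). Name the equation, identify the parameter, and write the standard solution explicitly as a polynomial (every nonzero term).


The equation is already in a standard form:  y'' - 2x y' + 8 y = 0.
This matches the Hermite equation y'' - 2x y' + 2n y = 0 with 2n = 8, so n = 4; the polynomial solution is H_4(x).
With y = sum_k a_k x^k, matching x^k gives (k+2)(k+1) a_{k+2} = 2(k - n) a_k = 2(k - 4) a_k. The right side vanishes at k = 4, so the series with the parity of 4 terminates at degree 4.
Standard normalization: leading coefficient of H_n is 2^n, so a_4 = 2^4 = 16. Work downward with a_k = (k+1)(k+2) a_{k+2} / (2(k - n)):
  a_2 = (3)(4)(16) / (2(2 - 4)) = 192/(-4) = -48
  a_0 = (1)(2)(-48) / (2(0 - 4)) = -96/(-8) = 12
Hence H_4(x) = 16 x^4 - 48 x^2 + 12.

H_4(x); series = 16 x^4 - 48 x^2 + 12


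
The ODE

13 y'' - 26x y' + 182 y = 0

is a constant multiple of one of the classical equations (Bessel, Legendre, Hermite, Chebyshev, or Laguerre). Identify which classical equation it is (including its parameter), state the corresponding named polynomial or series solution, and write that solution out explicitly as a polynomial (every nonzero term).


All three coefficients share the factor 13; dividing through by 13 gives  y'' - 2x y' + 14 y = 0.
This matches the Hermite equation y'' - 2x y' + 2n y = 0 with 2n = 14, so n = 7; the polynomial solution is H_7(x).
With y = sum_k a_k x^k, matching x^k gives (k+2)(k+1) a_{k+2} = 2(k - n) a_k = 2(k - 7) a_k. The right side vanishes at k = 7, so the series with the parity of 7 terminates at degree 7.
Standard normalization: leading coefficient of H_n is 2^n, so a_7 = 2^7 = 128. Work downward with a_k = (k+1)(k+2) a_{k+2} / (2(k - n)):
  a_5 = (6)(7)(128) / (2(5 - 7)) = 5376/(-4) = -1344
  a_3 = (4)(5)(-1344) / (2(3 - 7)) = -26880/(-8) = 3360
  a_1 = (2)(3)(3360) / (2(1 - 7)) = 20160/(-12) = -1680
Hence H_7(x) = 128 x^7 - 1344 x^5 + 3360 x^3 - 1680 x.

H_7(x); series = 128 x^7 - 1344 x^5 + 3360 x^3 - 1680 x


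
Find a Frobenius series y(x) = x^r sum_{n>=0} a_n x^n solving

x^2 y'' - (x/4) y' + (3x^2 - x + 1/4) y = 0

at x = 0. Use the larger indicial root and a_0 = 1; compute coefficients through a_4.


Write in Frobenius form y'' + (p(x)/x) y' + (q(x)/x^2) y = 0:
  p(x) = -1/4,  q(x) = 3x^2 - x + 1/4.
Indicial equation: r(r-1) + (-1/4) r + (1/4) = 0 -> roots r_1 = 1, r_2 = 1/4.
Take r = r_1 = 1. Let y(x) = x^r sum_{n>=0} a_n x^n with a_0 = 1.
Substitute y = x^r sum a_n x^n and match x^{r+n}. The recurrence is
  D(n) a_n - 1 a_{n-1} + 3 a_{n-2} = 0,  where D(n) = (r+n)(r+n-1) + (-1/4)(r+n) + (1/4).
  a_n = [1 a_{n-1} - 3 a_{n-2}] / D(n).
Since the indicial polynomial factors as (r - r_1)(r - r_2), D(n) = (r_1 + n - r_1)(r_1 + n - r_2) = n(n + 3/4).
Evaluating step by step (a_0 = 1):
  n = 1: D(1) = 1(1 + 3/4) = 7/4; numerator = 1(1) = 1; a_1 = (1)/(7/4) = 4/7
  n = 2: D(2) = 2(2 + 3/4) = 11/2; numerator = 1(4/7) - 3(1) = -17/7; a_2 = (-17/7)/(11/2) = -34/77
  n = 3: D(3) = 3(3 + 3/4) = 45/4; numerator = 1(-34/77) - 3(4/7) = -166/77; a_3 = (-166/77)/(45/4) = -664/3465
  n = 4: D(4) = 4(4 + 3/4) = 19; numerator = 1(-664/3465) - 3(-34/77) = 3926/3465; a_4 = (3926/3465)/(19) = 3926/65835

r = 1; a_0 = 1; a_1 = 4/7; a_2 = -34/77; a_3 = -664/3465; a_4 = 3926/65835


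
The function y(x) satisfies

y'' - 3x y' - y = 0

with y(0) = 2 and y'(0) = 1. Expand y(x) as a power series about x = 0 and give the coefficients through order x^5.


Ansatz: y(x) = sum_{n>=0} a_n x^n, so y'(x) = sum_{n>=1} n a_n x^(n-1) and y''(x) = sum_{n>=2} n(n-1) a_n x^(n-2).
Substitute into P(x) y'' + Q(x) y' + R(x) y = 0 with P(x) = 1, Q(x) = -3x, R(x) = -1, and match powers of x.
Initial conditions: a_0 = 2, a_1 = 1.
Setting the coefficient of each power of x to zero and solving order by order (substituting the coefficients already found):
  x^0: 2 a_2 - a_0 = 0  ->  2 a_2 = a_0 = 2  ->  a_2 = 1
  x^1: 6 a_3 - 4 a_1 = 0  ->  6 a_3 = 4 a_1 = 4  ->  a_3 = 2/3
  x^2: 12 a_4 - 7 a_2 = 0  ->  12 a_4 = 7 a_2 = 7  ->  a_4 = 7/12
  x^3: 20 a_5 - 10 a_3 = 0  ->  20 a_5 = 10 a_3 = 20/3  ->  a_5 = 1/3
Truncated series: y(x) = 2 + x + x^2 + (2/3) x^3 + (7/12) x^4 + (1/3) x^5 + O(x^6).

a_0 = 2; a_1 = 1; a_2 = 1; a_3 = 2/3; a_4 = 7/12; a_5 = 1/3


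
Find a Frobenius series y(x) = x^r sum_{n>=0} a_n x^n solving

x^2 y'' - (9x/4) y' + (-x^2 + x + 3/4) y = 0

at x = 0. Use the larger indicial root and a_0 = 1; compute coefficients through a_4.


Write in Frobenius form y'' + (p(x)/x) y' + (q(x)/x^2) y = 0:
  p(x) = -9/4,  q(x) = -x^2 + x + 3/4.
Indicial equation: r(r-1) + (-9/4) r + (3/4) = 0 -> roots r_1 = 3, r_2 = 1/4.
Take r = r_1 = 3. Let y(x) = x^r sum_{n>=0} a_n x^n with a_0 = 1.
Substitute y = x^r sum a_n x^n and match x^{r+n}. The recurrence is
  D(n) a_n + 1 a_{n-1} - 1 a_{n-2} = 0,  where D(n) = (r+n)(r+n-1) + (-9/4)(r+n) + (3/4).
  a_n = [-1 a_{n-1} + 1 a_{n-2}] / D(n).
Since the indicial polynomial factors as (r - r_1)(r - r_2), D(n) = (r_1 + n - r_1)(r_1 + n - r_2) = n(n + 11/4).
Evaluating step by step (a_0 = 1):
  n = 1: D(1) = 1(1 + 11/4) = 15/4; numerator = -1(1) = -1; a_1 = (-1)/(15/4) = -4/15
  n = 2: D(2) = 2(2 + 11/4) = 19/2; numerator = -1(-4/15) + 1(1) = 19/15; a_2 = (19/15)/(19/2) = 2/15
  n = 3: D(3) = 3(3 + 11/4) = 69/4; numerator = -1(2/15) + 1(-4/15) = -2/5; a_3 = (-2/5)/(69/4) = -8/345
  n = 4: D(4) = 4(4 + 11/4) = 27; numerator = -1(-8/345) + 1(2/15) = 18/115; a_4 = (18/115)/(27) = 2/345

r = 3; a_0 = 1; a_1 = -4/15; a_2 = 2/15; a_3 = -8/345; a_4 = 2/345


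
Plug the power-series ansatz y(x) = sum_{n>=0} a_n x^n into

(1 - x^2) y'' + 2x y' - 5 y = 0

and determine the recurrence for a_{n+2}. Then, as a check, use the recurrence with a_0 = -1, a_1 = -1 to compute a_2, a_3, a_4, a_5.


Substitute y = sum_n a_n x^n.
(1 - 1 x^2) y'' contributes (n+2)(n+1) a_{n+2} - n(n-1) a_n at x^n.
2 x y'(x) contributes 2 n a_n at x^n.
-5 y(x) contributes -5 a_n at x^n.
Matching x^n: (n+2)(n+1) a_{n+2} + (-n(n-1) + 2 n - 5) a_n = 0.
Thus a_{n+2} = (n(n-1) - 2 n + 5) / ((n+1)(n+2)) * a_n.

Check with a_0 = -1, a_1 = -1 (apply the recurrence for n = 0, 1, 2, 3): a_0 = -1, a_1 = -1, a_2 = -5/2, a_3 = -1/2, a_4 = -5/8, a_5 = -1/8.

a_(n+2) = (n(n-1) - 2 n + 5) / ((n+1)(n+2)) * a_n; check: a_0 = -1, a_1 = -1, a_2 = -5/2, a_3 = -1/2, a_4 = -5/8, a_5 = -1/8


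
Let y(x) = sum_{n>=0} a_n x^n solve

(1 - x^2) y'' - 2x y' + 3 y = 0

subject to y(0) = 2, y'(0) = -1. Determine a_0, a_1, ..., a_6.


Ansatz: y(x) = sum_{n>=0} a_n x^n, so y'(x) = sum_{n>=1} n a_n x^(n-1) and y''(x) = sum_{n>=2} n(n-1) a_n x^(n-2).
Substitute into P(x) y'' + Q(x) y' + R(x) y = 0 with P(x) = 1 - x^2, Q(x) = -2x, R(x) = 3, and match powers of x.
Initial conditions: a_0 = 2, a_1 = -1.
Setting the coefficient of each power of x to zero and solving order by order (substituting the coefficients already found):
  x^0: 2 a_2 + 3 a_0 = 0  ->  2 a_2 = -3 a_0 = -6  ->  a_2 = -3
  x^1: 6 a_3 + a_1 = 0  ->  6 a_3 = -a_1 = 1  ->  a_3 = 1/6
  x^2: 12 a_4 - 3 a_2 = 0  ->  12 a_4 = 3 a_2 = -9  ->  a_4 = -3/4
  x^3: 20 a_5 - 9 a_3 = 0  ->  20 a_5 = 9 a_3 = 3/2  ->  a_5 = 3/40
  x^4: 30 a_6 - 17 a_4 = 0  ->  30 a_6 = 17 a_4 = -51/4  ->  a_6 = -17/40
Truncated series: y(x) = 2 - x - 3 x^2 + (1/6) x^3 - (3/4) x^4 + (3/40) x^5 - (17/40) x^6 + O(x^7).

a_0 = 2; a_1 = -1; a_2 = -3; a_3 = 1/6; a_4 = -3/4; a_5 = 3/40; a_6 = -17/40


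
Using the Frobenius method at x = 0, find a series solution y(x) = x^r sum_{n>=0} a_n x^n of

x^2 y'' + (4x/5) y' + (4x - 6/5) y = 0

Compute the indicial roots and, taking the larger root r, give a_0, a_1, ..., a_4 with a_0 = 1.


Write in Frobenius form y'' + (p(x)/x) y' + (q(x)/x^2) y = 0:
  p(x) = 4/5,  q(x) = 4x - 6/5.
Indicial equation: r(r-1) + (4/5) r + (-6/5) = 0 -> roots r_1 = 6/5, r_2 = -1.
Take r = r_1 = 6/5. Let y(x) = x^r sum_{n>=0} a_n x^n with a_0 = 1.
Substitute y = x^r sum a_n x^n and match x^{r+n}. The recurrence is
  D(n) a_n + 4 a_{n-1} = 0,  where D(n) = (r+n)(r+n-1) + (4/5)(r+n) + (-6/5).
  a_n = -4 / D(n) * a_{n-1}.
Since the indicial polynomial factors as (r - r_1)(r - r_2), D(n) = (r_1 + n - r_1)(r_1 + n - r_2) = n(n + 11/5).
Evaluating step by step (a_0 = 1):
  n = 1: D(1) = 1(1 + 11/5) = 16/5; numerator = -4(1) = -4; a_1 = (-4)/(16/5) = -5/4
  n = 2: D(2) = 2(2 + 11/5) = 42/5; numerator = -4(-5/4) = 5; a_2 = (5)/(42/5) = 25/42
  n = 3: D(3) = 3(3 + 11/5) = 78/5; numerator = -4(25/42) = -50/21; a_3 = (-50/21)/(78/5) = -125/819
  n = 4: D(4) = 4(4 + 11/5) = 124/5; numerator = -4(-125/819) = 500/819; a_4 = (500/819)/(124/5) = 625/25389

r = 6/5; a_0 = 1; a_1 = -5/4; a_2 = 25/42; a_3 = -125/819; a_4 = 625/25389


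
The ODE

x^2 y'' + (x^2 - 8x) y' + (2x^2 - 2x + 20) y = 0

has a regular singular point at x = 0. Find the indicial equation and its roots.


Divide by x^2 to reach normal form y'' + P_1(x) y' + P_2(x) y = 0 with P_1(x) = 1 - 8/x and P_2(x) = 2 - 2/x + 20/x^2.
x = 0 is a singular point because the y'-coefficient 1 - 8/x has a pole at x = 0 and the y-coefficient 2 - 2/x + 20/x^2 has a pole at x = 0.
It is a regular singular point because x P_1(x) = p(x) = x - 8 and x^2 P_2(x) = q(x) = 2x^2 - 2x + 20 are polynomials, hence analytic at x = 0.
p(0) = -8,  q(0) = 20.
Indicial equation: r(r-1) + p(0) r + q(0) = 0, i.e. r^2 + (p(0) - 1) r + q(0) = 0, i.e. r^2 - 9 r + 20 = 0.
Discriminant: (-9)^2 - 4(20) = 1, so r = (9 ± 1)/2.
Solving: r_1 = 5, r_2 = 4.

indicial: r^2 - 9 r + 20 = 0; roots r_1 = 5, r_2 = 4


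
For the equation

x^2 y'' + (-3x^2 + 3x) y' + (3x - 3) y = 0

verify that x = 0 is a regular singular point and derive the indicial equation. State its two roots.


Divide by x^2 to reach normal form y'' + P_1(x) y' + P_2(x) y = 0 with P_1(x) = -3 + 3/x and P_2(x) = 3/x - 3/x^2.
x = 0 is a singular point because the y'-coefficient -3 + 3/x has a pole at x = 0 and the y-coefficient 3/x - 3/x^2 has a pole at x = 0.
It is a regular singular point because x P_1(x) = p(x) = 3 - 3x and x^2 P_2(x) = q(x) = 3x - 3 are polynomials, hence analytic at x = 0.
p(0) = 3,  q(0) = -3.
Indicial equation: r(r-1) + p(0) r + q(0) = 0, i.e. r^2 + (p(0) - 1) r + q(0) = 0, i.e. r^2 + 2 r - 3 = 0.
Discriminant: (2)^2 - 4(-3) = 16, so r = (-2 ± 4)/2.
Solving: r_1 = 1, r_2 = -3.

indicial: r^2 + 2 r - 3 = 0; roots r_1 = 1, r_2 = -3


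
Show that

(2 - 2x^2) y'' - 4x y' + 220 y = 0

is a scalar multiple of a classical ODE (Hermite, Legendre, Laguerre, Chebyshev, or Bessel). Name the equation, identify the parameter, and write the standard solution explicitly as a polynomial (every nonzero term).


All three coefficients share the factor 2; dividing through by 2 gives  (1 - x^2) y'' - 2x y' + 110 y = 0.
This matches the Legendre equation (1 - x^2) y'' - 2x y' + n(n+1) y = 0 (note the -2x y' term) with n(n+1) = 110, so n = 10; the polynomial solution is P_10(x).
With y = sum_k a_k x^k, matching x^k gives (k+2)(k+1) a_{k+2} = [k(k+1) - n(n+1)] a_k = (k - 10)(k + 11) a_k. The right side vanishes at k = 10, so the series with the parity of 10 terminates at degree 10.
Standard normalization (P_n(1) = 1): leading coefficient (2n)!/(2^n (n!)^2) = 2432902008176640000/(1024*13168189440000) = 46189/256, so a_10 = 46189/256. Work downward with a_k = (k+1)(k+2) a_{k+2} / ((k - 10)(k + 11)):
  a_8 = (9)(10)(46189/256) / ((8 - 10)(8 + 11)) = (2078505/128)/(-38) = -109395/256
  a_6 = (7)(8)(-109395/256) / ((6 - 10)(6 + 11)) = (-765765/32)/(-68) = 45045/128
  a_4 = (5)(6)(45045/128) / ((4 - 10)(4 + 11)) = (675675/64)/(-90) = -15015/128
  a_2 = (3)(4)(-15015/128) / ((2 - 10)(2 + 11)) = (-45045/32)/(-104) = 3465/256
  a_0 = (1)(2)(3465/256) / ((0 - 10)(0 + 11)) = (3465/128)/(-110) = -63/256
Hence P_10(x) = 46189 x^10/256 - 109395 x^8/256 + 45045 x^6/128 - 15015 x^4/128 + 3465 x^2/256 - 63/256.

P_10(x); series = 46189 x^10/256 - 109395 x^8/256 + 45045 x^6/128 - 15015 x^4/128 + 3465 x^2/256 - 63/256


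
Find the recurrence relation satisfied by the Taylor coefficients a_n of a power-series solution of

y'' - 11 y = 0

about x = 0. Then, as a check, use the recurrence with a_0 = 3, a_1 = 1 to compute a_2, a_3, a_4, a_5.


Substitute y = sum_n a_n x^n into y'' + (const) y = 0.
y''(x) = sum_{n>=0} (n+2)(n+1) a_{n+2} x^n.
The ODE becomes sum_n [(n+2)(n+1) a_{n+2} - 11 a_n] x^n = 0.
Setting each coefficient to zero gives the recurrence:
  (n+2)(n+1) a_{n+2} - 11 a_n = 0,
  a_{n+2} = 11 / ((n+1)(n+2)) a_n.

Check with a_0 = 3, a_1 = 1 (apply the recurrence for n = 0, 1, 2, 3): a_0 = 3, a_1 = 1, a_2 = 33/2, a_3 = 11/6, a_4 = 121/8, a_5 = 121/120.

a_{n+2} = 11/((n+1)(n+2)) * a_n; check: a_0 = 3, a_1 = 1, a_2 = 33/2, a_3 = 11/6, a_4 = 121/8, a_5 = 121/120


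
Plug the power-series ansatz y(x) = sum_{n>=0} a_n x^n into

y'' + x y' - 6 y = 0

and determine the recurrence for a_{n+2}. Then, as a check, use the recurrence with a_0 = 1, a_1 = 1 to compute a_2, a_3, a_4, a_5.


Substitute y = sum_n a_n x^n.
y''(x) has coefficient (n+2)(n+1) a_{n+2} at x^n;
x y'(x) has coefficient n a_n at x^n (shift);
-6 y(x) has coefficient -6 a_n at x^n.
Matching x^n: (n+2)(n+1) a_{n+2} + (n - 6) a_n = 0.
Thus a_{n+2} = (-n + 6) / ((n+1)(n+2)) * a_n.

Check with a_0 = 1, a_1 = 1 (apply the recurrence for n = 0, 1, 2, 3): a_0 = 1, a_1 = 1, a_2 = 3, a_3 = 5/6, a_4 = 1, a_5 = 1/8.

a_(n+2) = (-n + 6) / ((n+1)(n+2)) * a_n; check: a_0 = 1, a_1 = 1, a_2 = 3, a_3 = 5/6, a_4 = 1, a_5 = 1/8


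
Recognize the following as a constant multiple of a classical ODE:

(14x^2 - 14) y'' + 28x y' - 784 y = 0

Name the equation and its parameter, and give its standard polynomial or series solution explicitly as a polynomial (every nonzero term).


All three coefficients share the factor -14; dividing through by -14 gives  (1 - x^2) y'' - 2x y' + 56 y = 0.
This matches the Legendre equation (1 - x^2) y'' - 2x y' + n(n+1) y = 0 (note the -2x y' term) with n(n+1) = 56, so n = 7; the polynomial solution is P_7(x).
With y = sum_k a_k x^k, matching x^k gives (k+2)(k+1) a_{k+2} = [k(k+1) - n(n+1)] a_k = (k - 7)(k + 8) a_k. The right side vanishes at k = 7, so the series with the parity of 7 terminates at degree 7.
Standard normalization (P_n(1) = 1): leading coefficient (2n)!/(2^n (n!)^2) = 87178291200/(128*25401600) = 429/16, so a_7 = 429/16. Work downward with a_k = (k+1)(k+2) a_{k+2} / ((k - 7)(k + 8)):
  a_5 = (6)(7)(429/16) / ((5 - 7)(5 + 8)) = (9009/8)/(-26) = -693/16
  a_3 = (4)(5)(-693/16) / ((3 - 7)(3 + 8)) = (-3465/4)/(-44) = 315/16
  a_1 = (2)(3)(315/16) / ((1 - 7)(1 + 8)) = (945/8)/(-54) = -35/16
Hence P_7(x) = 429 x^7/16 - 693 x^5/16 + 315 x^3/16 - 35 x/16.

P_7(x); series = 429 x^7/16 - 693 x^5/16 + 315 x^3/16 - 35 x/16


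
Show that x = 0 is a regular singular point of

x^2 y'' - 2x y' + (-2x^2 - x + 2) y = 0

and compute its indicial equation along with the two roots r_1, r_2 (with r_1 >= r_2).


Divide by x^2 to reach normal form y'' + P_1(x) y' + P_2(x) y = 0 with P_1(x) = -2/x and P_2(x) = -2 - 1/x + 2/x^2.
x = 0 is a singular point because the y'-coefficient -2/x has a pole at x = 0 and the y-coefficient -2 - 1/x + 2/x^2 has a pole at x = 0.
It is a regular singular point because x P_1(x) = p(x) = -2 and x^2 P_2(x) = q(x) = -2x^2 - x + 2 are polynomials, hence analytic at x = 0.
p(0) = -2,  q(0) = 2.
Indicial equation: r(r-1) + p(0) r + q(0) = 0, i.e. r^2 + (p(0) - 1) r + q(0) = 0, i.e. r^2 - 3 r + 2 = 0.
Discriminant: (-3)^2 - 4(2) = 1, so r = (3 ± 1)/2.
Solving: r_1 = 2, r_2 = 1.

indicial: r^2 - 3 r + 2 = 0; roots r_1 = 2, r_2 = 1


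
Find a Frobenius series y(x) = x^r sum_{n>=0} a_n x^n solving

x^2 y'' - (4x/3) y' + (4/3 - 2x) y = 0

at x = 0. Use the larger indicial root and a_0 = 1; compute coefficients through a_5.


Write in Frobenius form y'' + (p(x)/x) y' + (q(x)/x^2) y = 0:
  p(x) = -4/3,  q(x) = 4/3 - 2x.
Indicial equation: r(r-1) + (-4/3) r + (4/3) = 0 -> roots r_1 = 4/3, r_2 = 1.
Take r = r_1 = 4/3. Let y(x) = x^r sum_{n>=0} a_n x^n with a_0 = 1.
Substitute y = x^r sum a_n x^n and match x^{r+n}. The recurrence is
  D(n) a_n - 2 a_{n-1} = 0,  where D(n) = (r+n)(r+n-1) + (-4/3)(r+n) + (4/3).
  a_n = 2 / D(n) * a_{n-1}.
Since the indicial polynomial factors as (r - r_1)(r - r_2), D(n) = (r_1 + n - r_1)(r_1 + n - r_2) = n(n + 1/3).
Evaluating step by step (a_0 = 1):
  n = 1: D(1) = 1(1 + 1/3) = 4/3; numerator = 2(1) = 2; a_1 = (2)/(4/3) = 3/2
  n = 2: D(2) = 2(2 + 1/3) = 14/3; numerator = 2(3/2) = 3; a_2 = (3)/(14/3) = 9/14
  n = 3: D(3) = 3(3 + 1/3) = 10; numerator = 2(9/14) = 9/7; a_3 = (9/7)/(10) = 9/70
  n = 4: D(4) = 4(4 + 1/3) = 52/3; numerator = 2(9/70) = 9/35; a_4 = (9/35)/(52/3) = 27/1820
  n = 5: D(5) = 5(5 + 1/3) = 80/3; numerator = 2(27/1820) = 27/910; a_5 = (27/910)/(80/3) = 81/72800

r = 4/3; a_0 = 1; a_1 = 3/2; a_2 = 9/14; a_3 = 9/70; a_4 = 27/1820; a_5 = 81/72800


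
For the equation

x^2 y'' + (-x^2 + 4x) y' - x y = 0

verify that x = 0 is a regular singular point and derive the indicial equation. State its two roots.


Divide by x^2 to reach normal form y'' + P_1(x) y' + P_2(x) y = 0 with P_1(x) = -1 + 4/x and P_2(x) = -1/x.
x = 0 is a singular point because the y'-coefficient -1 + 4/x has a pole at x = 0 and the y-coefficient -1/x has a pole at x = 0.
It is a regular singular point because x P_1(x) = p(x) = 4 - x and x^2 P_2(x) = q(x) = -x are polynomials, hence analytic at x = 0.
p(0) = 4,  q(0) = 0.
Indicial equation: r(r-1) + p(0) r + q(0) = 0, i.e. r^2 + (p(0) - 1) r + q(0) = 0, i.e. r^2 + 3 r = 0.
Discriminant: (3)^2 - 4(0) = 9, so r = (-3 ± 3)/2.
Solving: r_1 = 0, r_2 = -3.

indicial: r^2 + 3 r = 0; roots r_1 = 0, r_2 = -3


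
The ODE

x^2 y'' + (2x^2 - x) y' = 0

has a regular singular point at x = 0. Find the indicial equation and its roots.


Divide by x^2 to reach normal form y'' + P_1(x) y' + P_2(x) y = 0 with P_1(x) = 2 - 1/x and P_2(x) = 0.
x = 0 is a singular point because the y'-coefficient 2 - 1/x has a pole at x = 0.
It is a regular singular point because x P_1(x) = p(x) = 2x - 1 and x^2 P_2(x) = q(x) = 0 are polynomials, hence analytic at x = 0.
p(0) = -1,  q(0) = 0.
Indicial equation: r(r-1) + p(0) r + q(0) = 0, i.e. r^2 + (p(0) - 1) r + q(0) = 0, i.e. r^2 - 2 r = 0.
Discriminant: (-2)^2 - 4(0) = 4, so r = (2 ± 2)/2.
Solving: r_1 = 2, r_2 = 0.

indicial: r^2 - 2 r = 0; roots r_1 = 2, r_2 = 0


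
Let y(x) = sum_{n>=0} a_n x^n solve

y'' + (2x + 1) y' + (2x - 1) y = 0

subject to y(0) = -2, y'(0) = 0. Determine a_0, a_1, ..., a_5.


Ansatz: y(x) = sum_{n>=0} a_n x^n, so y'(x) = sum_{n>=1} n a_n x^(n-1) and y''(x) = sum_{n>=2} n(n-1) a_n x^(n-2).
Substitute into P(x) y'' + Q(x) y' + R(x) y = 0 with P(x) = 1, Q(x) = 2x + 1, R(x) = 2x - 1, and match powers of x.
Initial conditions: a_0 = -2, a_1 = 0.
Setting the coefficient of each power of x to zero and solving order by order (substituting the coefficients already found):
  x^0: 2 a_2 + a_1 - a_0 = 0  ->  2 a_2 = -a_1 + a_0 = -2  ->  a_2 = -1
  x^1: 6 a_3 + 2 a_2 + a_1 + 2 a_0 = 0  ->  6 a_3 = -2 a_2 - a_1 - 2 a_0 = 6  ->  a_3 = 1
  x^2: 12 a_4 + 3 a_3 + 3 a_2 + 2 a_1 = 0  ->  12 a_4 = -3 a_3 - 3 a_2 - 2 a_1 = 0  ->  a_4 = 0
  x^3: 20 a_5 + 4 a_4 + 5 a_3 + 2 a_2 = 0  ->  20 a_5 = -4 a_4 - 5 a_3 - 2 a_2 = -3  ->  a_5 = -3/20
Truncated series: y(x) = -2 - x^2 + x^3 - (3/20) x^5 + O(x^6).

a_0 = -2; a_1 = 0; a_2 = -1; a_3 = 1; a_4 = 0; a_5 = -3/20


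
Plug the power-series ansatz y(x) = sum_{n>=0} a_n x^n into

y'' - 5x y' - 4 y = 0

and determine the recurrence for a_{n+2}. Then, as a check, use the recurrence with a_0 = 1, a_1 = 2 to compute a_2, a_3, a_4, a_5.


Substitute y = sum_n a_n x^n.
y''(x) has coefficient (n+2)(n+1) a_{n+2} at x^n;
-5 x y'(x) has coefficient -5 n a_n at x^n (shift);
-4 y(x) has coefficient -4 a_n at x^n.
Matching x^n: (n+2)(n+1) a_{n+2} + (-5n - 4) a_n = 0.
Thus a_{n+2} = (5n + 4) / ((n+1)(n+2)) * a_n.

Check with a_0 = 1, a_1 = 2 (apply the recurrence for n = 0, 1, 2, 3): a_0 = 1, a_1 = 2, a_2 = 2, a_3 = 3, a_4 = 7/3, a_5 = 57/20.

a_(n+2) = (5n + 4) / ((n+1)(n+2)) * a_n; check: a_0 = 1, a_1 = 2, a_2 = 2, a_3 = 3, a_4 = 7/3, a_5 = 57/20


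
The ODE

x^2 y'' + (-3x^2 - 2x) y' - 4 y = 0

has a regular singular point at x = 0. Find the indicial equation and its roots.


Divide by x^2 to reach normal form y'' + P_1(x) y' + P_2(x) y = 0 with P_1(x) = -3 - 2/x and P_2(x) = -4/x^2.
x = 0 is a singular point because the y'-coefficient -3 - 2/x has a pole at x = 0 and the y-coefficient -4/x^2 has a pole at x = 0.
It is a regular singular point because x P_1(x) = p(x) = -3x - 2 and x^2 P_2(x) = q(x) = -4 are polynomials, hence analytic at x = 0.
p(0) = -2,  q(0) = -4.
Indicial equation: r(r-1) + p(0) r + q(0) = 0, i.e. r^2 + (p(0) - 1) r + q(0) = 0, i.e. r^2 - 3 r - 4 = 0.
Discriminant: (-3)^2 - 4(-4) = 25, so r = (3 ± 5)/2.
Solving: r_1 = 4, r_2 = -1.

indicial: r^2 - 3 r - 4 = 0; roots r_1 = 4, r_2 = -1


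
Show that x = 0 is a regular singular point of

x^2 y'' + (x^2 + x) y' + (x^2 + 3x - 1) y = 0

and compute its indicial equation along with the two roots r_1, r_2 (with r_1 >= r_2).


Divide by x^2 to reach normal form y'' + P_1(x) y' + P_2(x) y = 0 with P_1(x) = 1 + 1/x and P_2(x) = 1 + 3/x - 1/x^2.
x = 0 is a singular point because the y'-coefficient 1 + 1/x has a pole at x = 0 and the y-coefficient 1 + 3/x - 1/x^2 has a pole at x = 0.
It is a regular singular point because x P_1(x) = p(x) = x + 1 and x^2 P_2(x) = q(x) = x^2 + 3x - 1 are polynomials, hence analytic at x = 0.
p(0) = 1,  q(0) = -1.
Indicial equation: r(r-1) + p(0) r + q(0) = 0, i.e. r^2 + (p(0) - 1) r + q(0) = 0, i.e. r^2 - 1 = 0.
Discriminant: (0)^2 - 4(-1) = 4, so r = (0 ± 2)/2.
Solving: r_1 = 1, r_2 = -1.

indicial: r^2 - 1 = 0; roots r_1 = 1, r_2 = -1


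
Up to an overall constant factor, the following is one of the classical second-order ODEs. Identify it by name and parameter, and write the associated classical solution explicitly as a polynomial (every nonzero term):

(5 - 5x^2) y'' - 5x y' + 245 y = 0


All three coefficients share the factor 5; dividing through by 5 gives  (1 - x^2) y'' - x y' + 49 y = 0.
This matches the Chebyshev equation (1 - x^2) y'' - x y' + n^2 y = 0 (note the -x y' term, not -2x y') with n^2 = 49, so n = 7; the polynomial solution is T_7(x).
With y = sum_k a_k x^k, matching x^k gives (k+2)(k+1) a_{k+2} = (k^2 - n^2) a_k = (k - 7)(k + 7) a_k. The right side vanishes at k = 7, so the series with the parity of 7 terminates at degree 7.
Standard normalization: leading coefficient of T_n is 2^(n-1), so a_7 = 2^6 = 64. Work downward with a_k = (k+1)(k+2) a_{k+2} / ((k - 7)(k + 7)):
  a_5 = (6)(7)(64) / ((5 - 7)(5 + 7)) = 2688/(-24) = -112
  a_3 = (4)(5)(-112) / ((3 - 7)(3 + 7)) = -2240/(-40) = 56
  a_1 = (2)(3)(56) / ((1 - 7)(1 + 7)) = 336/(-48) = -7
Hence T_7(x) = 64 x^7 - 112 x^5 + 56 x^3 - 7 x.

T_7(x); series = 64 x^7 - 112 x^5 + 56 x^3 - 7 x


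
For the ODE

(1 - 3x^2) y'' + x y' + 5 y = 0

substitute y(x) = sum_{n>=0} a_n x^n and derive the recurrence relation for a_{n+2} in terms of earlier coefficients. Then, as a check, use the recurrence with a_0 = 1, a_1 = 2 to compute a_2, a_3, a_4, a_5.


Substitute y = sum_n a_n x^n.
(1 - 3 x^2) y'' contributes (n+2)(n+1) a_{n+2} - 3 n(n-1) a_n at x^n.
x y'(x) contributes n a_n at x^n.
5 y(x) contributes 5 a_n at x^n.
Matching x^n: (n+2)(n+1) a_{n+2} + (-3 n(n-1) + n + 5) a_n = 0.
Thus a_{n+2} = (3 n(n-1) - n - 5) / ((n+1)(n+2)) * a_n.

Check with a_0 = 1, a_1 = 2 (apply the recurrence for n = 0, 1, 2, 3): a_0 = 1, a_1 = 2, a_2 = -5/2, a_3 = -2, a_4 = 5/24, a_5 = -1.

a_(n+2) = (3 n(n-1) - n - 5) / ((n+1)(n+2)) * a_n; check: a_0 = 1, a_1 = 2, a_2 = -5/2, a_3 = -2, a_4 = 5/24, a_5 = -1


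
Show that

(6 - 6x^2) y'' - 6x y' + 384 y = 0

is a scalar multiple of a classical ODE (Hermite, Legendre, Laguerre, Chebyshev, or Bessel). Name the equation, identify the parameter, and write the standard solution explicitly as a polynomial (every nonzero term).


All three coefficients share the factor 6; dividing through by 6 gives  (1 - x^2) y'' - x y' + 64 y = 0.
This matches the Chebyshev equation (1 - x^2) y'' - x y' + n^2 y = 0 (note the -x y' term, not -2x y') with n^2 = 64, so n = 8; the polynomial solution is T_8(x).
With y = sum_k a_k x^k, matching x^k gives (k+2)(k+1) a_{k+2} = (k^2 - n^2) a_k = (k - 8)(k + 8) a_k. The right side vanishes at k = 8, so the series with the parity of 8 terminates at degree 8.
Standard normalization: leading coefficient of T_n is 2^(n-1), so a_8 = 2^7 = 128. Work downward with a_k = (k+1)(k+2) a_{k+2} / ((k - 8)(k + 8)):
  a_6 = (7)(8)(128) / ((6 - 8)(6 + 8)) = 7168/(-28) = -256
  a_4 = (5)(6)(-256) / ((4 - 8)(4 + 8)) = -7680/(-48) = 160
  a_2 = (3)(4)(160) / ((2 - 8)(2 + 8)) = 1920/(-60) = -32
  a_0 = (1)(2)(-32) / ((0 - 8)(0 + 8)) = -64/(-64) = 1
Hence T_8(x) = 128 x^8 - 256 x^6 + 160 x^4 - 32 x^2 + 1.

T_8(x); series = 128 x^8 - 256 x^6 + 160 x^4 - 32 x^2 + 1


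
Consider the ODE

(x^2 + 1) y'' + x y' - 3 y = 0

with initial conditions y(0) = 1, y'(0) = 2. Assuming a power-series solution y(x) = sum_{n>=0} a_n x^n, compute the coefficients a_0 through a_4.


Ansatz: y(x) = sum_{n>=0} a_n x^n, so y'(x) = sum_{n>=1} n a_n x^(n-1) and y''(x) = sum_{n>=2} n(n-1) a_n x^(n-2).
Substitute into P(x) y'' + Q(x) y' + R(x) y = 0 with P(x) = x^2 + 1, Q(x) = x, R(x) = -3, and match powers of x.
Initial conditions: a_0 = 1, a_1 = 2.
Setting the coefficient of each power of x to zero and solving order by order (substituting the coefficients already found):
  x^0: 2 a_2 - 3 a_0 = 0  ->  2 a_2 = 3 a_0 = 3  ->  a_2 = 3/2
  x^1: 6 a_3 - 2 a_1 = 0  ->  6 a_3 = 2 a_1 = 4  ->  a_3 = 2/3
  x^2: 12 a_4 + a_2 = 0  ->  12 a_4 = -a_2 = -3/2  ->  a_4 = -1/8
Truncated series: y(x) = 1 + 2 x + (3/2) x^2 + (2/3) x^3 - (1/8) x^4 + O(x^5).

a_0 = 1; a_1 = 2; a_2 = 3/2; a_3 = 2/3; a_4 = -1/8


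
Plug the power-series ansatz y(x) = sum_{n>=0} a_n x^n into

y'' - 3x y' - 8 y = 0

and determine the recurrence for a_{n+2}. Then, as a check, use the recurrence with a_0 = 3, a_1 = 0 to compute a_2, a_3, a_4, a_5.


Substitute y = sum_n a_n x^n.
y''(x) has coefficient (n+2)(n+1) a_{n+2} at x^n;
-3 x y'(x) has coefficient -3 n a_n at x^n (shift);
-8 y(x) has coefficient -8 a_n at x^n.
Matching x^n: (n+2)(n+1) a_{n+2} + (-3n - 8) a_n = 0.
Thus a_{n+2} = (3n + 8) / ((n+1)(n+2)) * a_n.

Check with a_0 = 3, a_1 = 0 (apply the recurrence for n = 0, 1, 2, 3): a_0 = 3, a_1 = 0, a_2 = 12, a_3 = 0, a_4 = 14, a_5 = 0.

a_(n+2) = (3n + 8) / ((n+1)(n+2)) * a_n; check: a_0 = 3, a_1 = 0, a_2 = 12, a_3 = 0, a_4 = 14, a_5 = 0


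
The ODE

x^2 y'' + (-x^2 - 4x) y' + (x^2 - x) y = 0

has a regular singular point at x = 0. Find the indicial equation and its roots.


Divide by x^2 to reach normal form y'' + P_1(x) y' + P_2(x) y = 0 with P_1(x) = -1 - 4/x and P_2(x) = 1 - 1/x.
x = 0 is a singular point because the y'-coefficient -1 - 4/x has a pole at x = 0 and the y-coefficient 1 - 1/x has a pole at x = 0.
It is a regular singular point because x P_1(x) = p(x) = -x - 4 and x^2 P_2(x) = q(x) = x^2 - x are polynomials, hence analytic at x = 0.
p(0) = -4,  q(0) = 0.
Indicial equation: r(r-1) + p(0) r + q(0) = 0, i.e. r^2 + (p(0) - 1) r + q(0) = 0, i.e. r^2 - 5 r = 0.
Discriminant: (-5)^2 - 4(0) = 25, so r = (5 ± 5)/2.
Solving: r_1 = 5, r_2 = 0.

indicial: r^2 - 5 r = 0; roots r_1 = 5, r_2 = 0
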